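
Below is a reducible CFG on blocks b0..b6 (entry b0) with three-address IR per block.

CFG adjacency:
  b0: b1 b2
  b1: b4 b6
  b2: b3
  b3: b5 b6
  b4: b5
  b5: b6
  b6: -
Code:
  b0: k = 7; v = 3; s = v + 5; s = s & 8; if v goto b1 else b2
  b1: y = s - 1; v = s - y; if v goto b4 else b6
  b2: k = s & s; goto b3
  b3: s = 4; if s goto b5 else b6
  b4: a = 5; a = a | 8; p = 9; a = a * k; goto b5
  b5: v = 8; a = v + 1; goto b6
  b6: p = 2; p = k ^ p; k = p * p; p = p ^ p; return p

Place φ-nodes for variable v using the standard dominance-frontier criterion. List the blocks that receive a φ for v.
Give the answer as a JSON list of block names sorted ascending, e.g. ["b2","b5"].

idom tree: b1←b0 b2←b0 b3←b2 b4←b1 b5←b0 b6←b0
Dom at joins:
  b5: preds {b3,b4}: {b0,b2,b3} ∩ {b0,b1,b4} = {b0}; idom=b0
  b6: preds {b1,b3,b5}: {b0,b1} ∩ {b0,b2,b3} ∩ {b0,b5} = {b0}; idom=b0

Frontier:
  join b5 pred b3: b3→b2 stop@b0
  join b5 pred b4: b4→b1 stop@b0
  join b6 pred b1: b1 stop@b0
  join b6 pred b3: b3→b2 stop@b0
  join b6 pred b5: b5 stop@b0
  b0 → ∅
  b1 → {b5,b6}
  b2 → {b5,b6}
  b3 → {b5,b6}
  b4 → {b5}
  b5 → {b6}
  b6 → ∅

φ for v: defs {b0,b1,b5}
  DF⁺ = {b5,b6}

Answer: ["b5", "b6"]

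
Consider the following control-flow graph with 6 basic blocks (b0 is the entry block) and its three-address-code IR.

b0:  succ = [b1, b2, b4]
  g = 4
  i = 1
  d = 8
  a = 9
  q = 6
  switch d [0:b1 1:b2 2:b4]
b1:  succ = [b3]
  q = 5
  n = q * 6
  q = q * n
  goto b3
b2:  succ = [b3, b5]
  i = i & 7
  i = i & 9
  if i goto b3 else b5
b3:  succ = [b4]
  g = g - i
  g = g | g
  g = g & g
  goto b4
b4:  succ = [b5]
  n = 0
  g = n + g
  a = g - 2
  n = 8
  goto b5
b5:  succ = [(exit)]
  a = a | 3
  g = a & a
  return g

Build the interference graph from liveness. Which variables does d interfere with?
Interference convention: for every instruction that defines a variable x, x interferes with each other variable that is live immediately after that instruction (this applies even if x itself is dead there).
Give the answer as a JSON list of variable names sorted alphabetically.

Per-block:
  b0: def={a,d,g,i,q} ue=∅
  b1: def={n,q} ue=∅
  b2: def={i} ue={i}
  b3: def={g} ue={g,i}
  b4: def={a,g,n} ue={g}
  b5: def={a,g} ue={a}

Backward fixpoint:
  live b0: ∅→{a,g,i}
  live b1: {g,i}→{g,i}
  live b2: {a,g,i}→{a,g,i}
  live b3: {g,i}→{g}
  live b4: {g}→{a}
  live b5: {a}→∅

Conflict graph:
  a: {d,g,i,n,q}
  d: {a,g,i,q}
  g: {a,d,i,n,q}
  i: {a,d,g,n,q}
  n: {a,g,i,q}
  q: {a,d,g,i,n}

N(d) = ["a", "g", "i", "q"]

Answer: ["a", "g", "i", "q"]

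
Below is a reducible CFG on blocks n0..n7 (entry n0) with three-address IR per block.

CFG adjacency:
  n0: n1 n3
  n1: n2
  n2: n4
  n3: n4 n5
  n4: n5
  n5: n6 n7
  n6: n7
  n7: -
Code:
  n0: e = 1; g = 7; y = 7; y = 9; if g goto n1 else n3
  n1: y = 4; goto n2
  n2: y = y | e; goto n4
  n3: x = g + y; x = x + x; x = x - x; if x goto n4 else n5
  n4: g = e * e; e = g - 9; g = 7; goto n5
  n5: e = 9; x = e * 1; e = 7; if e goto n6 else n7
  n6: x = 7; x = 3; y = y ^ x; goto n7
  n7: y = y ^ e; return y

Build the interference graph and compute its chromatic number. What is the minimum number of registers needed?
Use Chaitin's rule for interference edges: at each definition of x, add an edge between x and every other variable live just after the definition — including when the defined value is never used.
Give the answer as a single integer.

Per-block:
  n0: {e,g,y} / ∅
  n1: {y} / ∅
  n2: {y} / {e,y}
  n3: {x} / {g,y}
  n4: {e,g} / {e}
  n5: {e,x} / ∅
  n6: {x,y} / {y}
  n7: {y} / {e,y}

Backward fixpoint:
  n0 li=∅ lo={e,g,y}
  n1 li={e} lo={e,y}
  n2 li={e,y} lo={e,y}
  n3 li={e,g,y} lo={e,y}
  n4 li={e,y} lo={y}
  n5 li={y} lo={e,y}
  n6 li={e,y} lo={e,y}
  n7 li={e,y} lo=∅

Conflict graph:
  e↔{g,x,y}
  g↔{e,y}
  x↔{e,y}
  y↔{e,g,x}

Colouring:
  {e,g,y} pairwise interfere (3-clique) ⇒ χ ≥ 3
  3-colouring: c0={e}  c1={y}  c2={g,x}
  χ = 3

Answer: 3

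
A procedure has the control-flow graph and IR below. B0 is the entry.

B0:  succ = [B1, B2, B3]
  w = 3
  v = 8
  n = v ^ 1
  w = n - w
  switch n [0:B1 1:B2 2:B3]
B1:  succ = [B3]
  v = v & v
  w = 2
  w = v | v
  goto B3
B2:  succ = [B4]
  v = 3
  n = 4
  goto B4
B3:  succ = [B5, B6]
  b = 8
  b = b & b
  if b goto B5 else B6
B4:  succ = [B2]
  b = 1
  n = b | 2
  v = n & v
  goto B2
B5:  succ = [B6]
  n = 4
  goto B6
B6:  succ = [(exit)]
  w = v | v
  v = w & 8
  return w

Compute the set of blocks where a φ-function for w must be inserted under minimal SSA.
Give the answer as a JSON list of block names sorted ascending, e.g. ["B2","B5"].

idom tree: B1←B0 B2←B0 B3←B0 B4←B2 B5←B3 B6←B3
Dom at joins:
  B2: preds {B0,B4}: {B0} ∩ {B0,B2,B4} = {B0}; idom=B0
  B3: preds {B0,B1}: {B0} ∩ {B0,B1} = {B0}; idom=B0
  B6: preds {B3,B5}: {B0,B3} ∩ {B0,B3,B5} = {B0,B3}; idom=B3

Frontier:
  B2←B0: walk · to B0
  B2←B4: walk B4→B2 to B0
  B3←B0: walk · to B0
  B3←B1: walk B1 to B0
  B6←B3: walk · to B3
  B6←B5: walk B5 to B3
  DF(B0)=∅
  DF(B1)={B3}
  DF(B2)={B2}
  DF(B3)=∅
  DF(B4)={B2}
  DF(B5)={B6}
  DF(B6)=∅

φ for w: defs {B0,B1,B6}
  DF⁺ = {B3}

Answer: ["B3"]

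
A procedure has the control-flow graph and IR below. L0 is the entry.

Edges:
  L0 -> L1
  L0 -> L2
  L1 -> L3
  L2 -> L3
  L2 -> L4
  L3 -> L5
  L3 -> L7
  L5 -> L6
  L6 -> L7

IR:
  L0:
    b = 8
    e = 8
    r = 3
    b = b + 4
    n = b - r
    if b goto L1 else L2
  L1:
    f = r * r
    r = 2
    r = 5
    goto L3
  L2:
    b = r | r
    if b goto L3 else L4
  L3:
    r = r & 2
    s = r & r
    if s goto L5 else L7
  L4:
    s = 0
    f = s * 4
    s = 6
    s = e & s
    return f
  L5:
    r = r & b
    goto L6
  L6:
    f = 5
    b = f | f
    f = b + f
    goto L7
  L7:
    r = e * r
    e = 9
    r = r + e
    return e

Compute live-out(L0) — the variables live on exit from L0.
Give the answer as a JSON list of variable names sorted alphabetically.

Per-block:
  L0: {b,e,n,r} / ∅
  L1: {f,r} / {r}
  L2: {b} / {r}
  L3: {r,s} / {r}
  L4: {f,s} / {e}
  L5: {r} / {b,r}
  L6: {b,f} / ∅
  L7: {e,r} / {e,r}

Live sets:
  live L0: ∅→{b,e,r}
  live L1: {b,e,r}→{b,e,r}
  live L2: {e,r}→{b,e,r}
  live L3: {b,e,r}→{b,e,r}
  live L4: {e}→∅
  live L5: {b,e,r}→{e,r}
  live L6: {e,r}→{e,r}
  live L7: {e,r}→∅

live-out(L0) = ["b", "e", "r"]

Answer: ["b", "e", "r"]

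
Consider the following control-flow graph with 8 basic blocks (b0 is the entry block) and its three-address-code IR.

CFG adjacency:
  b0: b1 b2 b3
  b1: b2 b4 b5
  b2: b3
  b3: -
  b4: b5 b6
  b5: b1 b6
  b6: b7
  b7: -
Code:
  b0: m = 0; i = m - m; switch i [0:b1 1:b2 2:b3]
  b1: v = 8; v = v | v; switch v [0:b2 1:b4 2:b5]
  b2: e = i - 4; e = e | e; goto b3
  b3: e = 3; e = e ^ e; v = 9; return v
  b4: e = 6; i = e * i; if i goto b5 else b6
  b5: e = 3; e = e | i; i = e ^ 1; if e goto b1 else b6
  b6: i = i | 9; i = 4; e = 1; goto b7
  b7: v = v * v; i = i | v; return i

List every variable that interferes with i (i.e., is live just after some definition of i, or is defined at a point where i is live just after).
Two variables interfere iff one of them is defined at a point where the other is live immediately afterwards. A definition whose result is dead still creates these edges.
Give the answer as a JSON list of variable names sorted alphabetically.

Block summaries:
  b0: {i,m} / ∅
  b1: {v} / ∅
  b2: {e} / {i}
  b3: {e,v} / ∅
  b4: {e,i} / {i}
  b5: {e,i} / {i}
  b6: {e,i} / {i}
  b7: {i,v} / {i,v}

Live sets:
  live b0: ∅→{i}
  live b1: {i}→{i,v}
  live b2: {i}→∅
  live b3: ∅→∅
  live b4: {i,v}→{i,v}
  live b5: {i,v}→{i,v}
  live b6: {i,v}→{i,v}
  live b7: {i,v}→∅

Interfere edges:
  e↔{i,v}
  i↔{e,v}
  m↔∅
  v↔{e,i}

N(i) = ["e", "v"]

Answer: ["e", "v"]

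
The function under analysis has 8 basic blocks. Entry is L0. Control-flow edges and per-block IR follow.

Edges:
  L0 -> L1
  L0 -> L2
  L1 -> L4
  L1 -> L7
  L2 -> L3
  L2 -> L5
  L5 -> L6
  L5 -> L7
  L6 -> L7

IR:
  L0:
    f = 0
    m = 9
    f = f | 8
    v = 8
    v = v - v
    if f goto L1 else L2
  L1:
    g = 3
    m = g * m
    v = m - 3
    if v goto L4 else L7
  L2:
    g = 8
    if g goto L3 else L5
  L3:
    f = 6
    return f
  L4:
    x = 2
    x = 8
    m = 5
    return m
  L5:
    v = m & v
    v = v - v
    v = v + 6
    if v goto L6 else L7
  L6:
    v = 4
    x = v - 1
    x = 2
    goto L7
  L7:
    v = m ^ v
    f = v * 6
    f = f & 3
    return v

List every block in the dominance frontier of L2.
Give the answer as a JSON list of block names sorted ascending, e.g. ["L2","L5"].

Answer: ["L7"]

Derivation:
idom tree: L1←L0 L2←L0 L3←L2 L4←L1 L5←L2 L6←L5 L7←L0
Dom at joins:
  L7: preds {L1,L5,L6}: {L0,L1} ∩ {L0,L2,L5} ∩ {L0,L2,L5,L6} = {L0}; idom=L0

DF walk-up:
  L7←L1: walk L1 to L0
  L7←L5: walk L5→L2 to L0
  L7←L6: walk L6→L5→L2 to L0
  L0: DF=∅
  L1: DF={L7}
  L2: DF={L7}
  L3: DF=∅
  L4: DF=∅
  L5: DF={L7}
  L6: DF={L7}
  L7: DF=∅

DF(L2) = ["L7"]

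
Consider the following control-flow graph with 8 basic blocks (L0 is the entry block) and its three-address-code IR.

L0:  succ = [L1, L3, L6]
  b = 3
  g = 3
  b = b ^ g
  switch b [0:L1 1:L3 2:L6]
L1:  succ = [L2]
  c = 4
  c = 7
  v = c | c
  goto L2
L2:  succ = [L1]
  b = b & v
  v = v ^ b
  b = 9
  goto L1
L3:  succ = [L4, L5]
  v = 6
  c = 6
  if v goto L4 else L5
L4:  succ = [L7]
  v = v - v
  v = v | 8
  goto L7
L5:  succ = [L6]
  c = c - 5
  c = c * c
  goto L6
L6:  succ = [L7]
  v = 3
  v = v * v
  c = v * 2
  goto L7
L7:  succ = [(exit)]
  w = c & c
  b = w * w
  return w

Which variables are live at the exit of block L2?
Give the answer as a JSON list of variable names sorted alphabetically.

Answer: ["b"]

Analysis:
def/use:
  L0 def {b,g} use ∅
  L1 def {c,v} use ∅
  L2 def {b,v} use {b,v}
  L3 def {c,v} use ∅
  L4 def {v} use {v}
  L5 def {c} use {c}
  L6 def {c,v} use ∅
  L7 def {b,w} use {c}

Backward fixpoint:
  L0: in=∅ out={b}
  L1: in={b} out={b,v}
  L2: in={b,v} out={b}
  L3: in=∅ out={c,v}
  L4: in={c,v} out={c}
  L5: in={c} out=∅
  L6: in=∅ out={c}
  L7: in={c} out=∅

live-out(L2) = ["b"]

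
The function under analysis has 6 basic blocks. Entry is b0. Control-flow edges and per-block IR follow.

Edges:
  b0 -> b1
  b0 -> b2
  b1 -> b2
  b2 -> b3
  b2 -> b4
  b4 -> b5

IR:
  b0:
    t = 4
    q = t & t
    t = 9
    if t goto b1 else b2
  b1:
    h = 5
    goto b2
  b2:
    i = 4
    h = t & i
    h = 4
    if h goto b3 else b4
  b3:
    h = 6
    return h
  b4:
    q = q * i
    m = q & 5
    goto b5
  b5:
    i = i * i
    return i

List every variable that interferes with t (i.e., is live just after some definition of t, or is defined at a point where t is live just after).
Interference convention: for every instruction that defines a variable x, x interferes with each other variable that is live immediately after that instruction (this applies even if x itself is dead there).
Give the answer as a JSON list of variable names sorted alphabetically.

Per-block:
  b0: def={q,t} ue=∅
  b1: def={h} ue=∅
  b2: def={h,i} ue={t}
  b3: def={h} ue=∅
  b4: def={m,q} ue={i,q}
  b5: def={i} ue={i}

Backward fixpoint:
  b0 li=∅ lo={q,t}
  b1 li={q,t} lo={q,t}
  b2 li={q,t} lo={i,q}
  b3 li=∅ lo=∅
  b4 li={i,q} lo={i}
  b5 li={i} lo=∅

Conflict graph:
  h↔{i,q,t}
  i↔{h,m,q,t}
  m↔{i}
  q↔{h,i,t}
  t↔{h,i,q}

N(t) = ["h", "i", "q"]

Answer: ["h", "i", "q"]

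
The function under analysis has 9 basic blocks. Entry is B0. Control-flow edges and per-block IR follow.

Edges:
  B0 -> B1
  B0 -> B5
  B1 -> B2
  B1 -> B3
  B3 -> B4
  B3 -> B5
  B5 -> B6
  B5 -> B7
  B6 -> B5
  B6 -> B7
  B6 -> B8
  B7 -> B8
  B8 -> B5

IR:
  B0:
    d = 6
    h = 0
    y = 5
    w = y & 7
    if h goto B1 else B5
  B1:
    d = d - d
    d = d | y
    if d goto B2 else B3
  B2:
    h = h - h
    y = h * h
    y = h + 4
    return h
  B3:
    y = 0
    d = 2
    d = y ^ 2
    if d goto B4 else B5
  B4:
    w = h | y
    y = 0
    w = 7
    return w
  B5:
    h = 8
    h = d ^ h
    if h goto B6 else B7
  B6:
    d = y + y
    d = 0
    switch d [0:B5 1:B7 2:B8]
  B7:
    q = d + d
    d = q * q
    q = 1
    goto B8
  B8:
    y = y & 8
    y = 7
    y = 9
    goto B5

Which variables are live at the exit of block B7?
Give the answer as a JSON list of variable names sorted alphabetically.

Block summaries:
  B0 def {d,h,w,y} use ∅
  B1 def {d} use {d,y}
  B2 def {h,y} use {h}
  B3 def {d,y} use ∅
  B4 def {w,y} use {h,y}
  B5 def {h} use {d}
  B6 def {d} use {y}
  B7 def {d,q} use {d}
  B8 def {y} use {y}

Live sets:
  B0: in=∅ out={d,h,y}
  B1: in={d,h,y} out={h}
  B2: in={h} out=∅
  B3: in={h} out={d,h,y}
  B4: in={h,y} out=∅
  B5: in={d,y} out={d,y}
  B6: in={y} out={d,y}
  B7: in={d,y} out={d,y}
  B8: in={d,y} out={d,y}

live-out(B7) = ["d", "y"]

Answer: ["d", "y"]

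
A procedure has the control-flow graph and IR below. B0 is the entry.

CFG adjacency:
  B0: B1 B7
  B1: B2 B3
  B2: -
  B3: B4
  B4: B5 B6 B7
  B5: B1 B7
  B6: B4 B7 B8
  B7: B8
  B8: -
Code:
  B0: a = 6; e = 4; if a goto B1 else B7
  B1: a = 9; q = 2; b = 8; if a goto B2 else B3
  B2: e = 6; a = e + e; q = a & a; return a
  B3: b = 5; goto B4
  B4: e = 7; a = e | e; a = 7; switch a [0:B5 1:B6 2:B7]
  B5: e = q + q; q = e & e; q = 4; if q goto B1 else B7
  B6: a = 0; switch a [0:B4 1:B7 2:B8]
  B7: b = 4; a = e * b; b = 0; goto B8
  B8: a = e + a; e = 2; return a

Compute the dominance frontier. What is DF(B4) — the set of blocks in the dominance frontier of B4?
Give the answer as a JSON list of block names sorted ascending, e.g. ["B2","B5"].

Answer: ["B1", "B4", "B7", "B8"]

Derivation:
idom tree: B1←B0 B2←B1 B3←B1 B4←B3 B5←B4 B6←B4 B7←B0 B8←B0
Dom∩ at merges:
  B1: preds {B0,B5}: {B0} ∩ {B0,B1,B3,B4,B5} = {B0}; idom=B0
  B4: preds {B3,B6}: {B0,B1,B3} ∩ {B0,B1,B3,B4,B6} = {B0,B1,B3}; idom=B3
  B7: preds {B0,B4,B5,B6}: {B0} ∩ {B0,B1,B3,B4} ∩ {B0,B1,B3,B4,B5} ∩ {B0,B1,B3,B4,B6} = {B0}; idom=B0
  B8: preds {B6,B7}: {B0,B1,B3,B4,B6} ∩ {B0,B7} = {B0}; idom=B0

DF walk-up:
  join B1 pred B0: · stop@B0
  join B1 pred B5: B5→B4→B3→B1 stop@B0
  join B4 pred B3: · stop@B3
  join B4 pred B6: B6→B4 stop@B3
  join B7 pred B0: · stop@B0
  join B7 pred B4: B4→B3→B1 stop@B0
  join B7 pred B5: B5→B4→B3→B1 stop@B0
  join B7 pred B6: B6→B4→B3→B1 stop@B0
  join B8 pred B6: B6→B4→B3→B1 stop@B0
  join B8 pred B7: B7 stop@B0
  B0 → ∅
  B1 → {B1,B7,B8}
  B2 → ∅
  B3 → {B1,B7,B8}
  B4 → {B1,B4,B7,B8}
  B5 → {B1,B7}
  B6 → {B4,B7,B8}
  B7 → {B8}
  B8 → ∅

DF(B4) = ["B1", "B4", "B7", "B8"]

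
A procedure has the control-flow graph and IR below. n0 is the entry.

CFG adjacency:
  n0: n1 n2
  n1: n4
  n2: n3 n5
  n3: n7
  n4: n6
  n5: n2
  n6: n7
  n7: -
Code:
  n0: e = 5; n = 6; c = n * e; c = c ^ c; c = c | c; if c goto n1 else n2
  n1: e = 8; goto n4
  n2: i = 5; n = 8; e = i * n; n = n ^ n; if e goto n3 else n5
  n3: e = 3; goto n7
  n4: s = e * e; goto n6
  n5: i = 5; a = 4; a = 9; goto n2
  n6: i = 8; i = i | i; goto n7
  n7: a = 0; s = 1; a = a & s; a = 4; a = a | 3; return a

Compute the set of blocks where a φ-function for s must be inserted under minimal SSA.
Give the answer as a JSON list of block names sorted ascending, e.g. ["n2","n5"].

Answer: ["n7"]

Analysis:
idom tree: n1←n0 n2←n0 n3←n2 n4←n1 n5←n2 n6←n4 n7←n0
Join-block Dom:
  n2: preds {n0,n5}: {n0} ∩ {n0,n2,n5} = {n0}; idom=n0
  n7: preds {n3,n6}: {n0,n2,n3} ∩ {n0,n1,n4,n6} = {n0}; idom=n0

DF walk-up:
  join n2 pred n0: · stop@n0
  join n2 pred n5: n5→n2 stop@n0
  join n7 pred n3: n3→n2 stop@n0
  join n7 pred n6: n6→n4→n1 stop@n0
  n0 → ∅
  n1 → {n7}
  n2 → {n2,n7}
  n3 → {n7}
  n4 → {n7}
  n5 → {n2}
  n6 → {n7}
  n7 → ∅

φ for s: defs {n4,n7}
  DF⁺ = {n7}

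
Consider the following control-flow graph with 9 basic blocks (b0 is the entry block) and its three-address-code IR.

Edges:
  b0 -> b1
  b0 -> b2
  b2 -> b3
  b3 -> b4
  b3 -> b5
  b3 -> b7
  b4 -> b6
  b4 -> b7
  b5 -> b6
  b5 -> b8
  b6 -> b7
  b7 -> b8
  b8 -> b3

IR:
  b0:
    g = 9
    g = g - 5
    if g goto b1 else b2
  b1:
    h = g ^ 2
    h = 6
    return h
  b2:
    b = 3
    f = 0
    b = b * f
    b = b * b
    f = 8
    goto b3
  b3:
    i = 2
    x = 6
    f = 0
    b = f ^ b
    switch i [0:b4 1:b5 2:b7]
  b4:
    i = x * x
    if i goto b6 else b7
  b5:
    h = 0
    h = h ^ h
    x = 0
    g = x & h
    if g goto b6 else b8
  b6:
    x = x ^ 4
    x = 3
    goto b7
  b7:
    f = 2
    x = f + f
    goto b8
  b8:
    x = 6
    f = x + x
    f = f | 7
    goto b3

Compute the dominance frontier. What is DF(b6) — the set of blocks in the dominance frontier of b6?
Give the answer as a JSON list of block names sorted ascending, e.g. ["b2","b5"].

idom tree: b1←b0 b2←b0 b3←b2 b4←b3 b5←b3 b6←b3 b7←b3 b8←b3
Dom∩ at merges:
  b3: preds {b2,b8}: {b0,b2} ∩ {b0,b2,b3,b8} = {b0,b2}; idom=b2
  b6: preds {b4,b5}: {b0,b2,b3,b4} ∩ {b0,b2,b3,b5} = {b0,b2,b3}; idom=b3
  b7: preds {b3,b4,b6}: {b0,b2,b3} ∩ {b0,b2,b3,b4} ∩ {b0,b2,b3,b6} = {b0,b2,b3}; idom=b3
  b8: preds {b5,b7}: {b0,b2,b3,b5} ∩ {b0,b2,b3,b7} = {b0,b2,b3}; idom=b3

DF derivation:
  join b3 pred b2: · stop@b2
  join b3 pred b8: b8→b3 stop@b2
  join b6 pred b4: b4 stop@b3
  join b6 pred b5: b5 stop@b3
  join b7 pred b3: · stop@b3
  join b7 pred b4: b4 stop@b3
  join b7 pred b6: b6 stop@b3
  join b8 pred b5: b5 stop@b3
  join b8 pred b7: b7 stop@b3
  b0: DF=∅
  b1: DF=∅
  b2: DF=∅
  b3: DF={b3}
  b4: DF={b6,b7}
  b5: DF={b6,b8}
  b6: DF={b7}
  b7: DF={b8}
  b8: DF={b3}

DF(b6) = ["b7"]

Answer: ["b7"]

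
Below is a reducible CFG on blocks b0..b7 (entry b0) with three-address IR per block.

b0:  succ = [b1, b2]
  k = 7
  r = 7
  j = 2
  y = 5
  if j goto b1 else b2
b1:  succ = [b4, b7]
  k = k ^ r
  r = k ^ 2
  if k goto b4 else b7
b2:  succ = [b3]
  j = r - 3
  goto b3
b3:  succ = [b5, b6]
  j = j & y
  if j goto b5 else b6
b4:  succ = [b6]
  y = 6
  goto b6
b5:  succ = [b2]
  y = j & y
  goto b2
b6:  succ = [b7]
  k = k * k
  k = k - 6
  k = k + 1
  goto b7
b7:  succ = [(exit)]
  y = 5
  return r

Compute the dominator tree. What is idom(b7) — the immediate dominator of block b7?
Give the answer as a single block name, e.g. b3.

idom tree: b1←b0 b2←b0 b3←b2 b4←b1 b5←b3 b6←b0 b7←b0
Join-block Dom:
  b2: preds {b0,b5}: {b0} ∩ {b0,b2,b3,b5} = {b0}; idom=b0
  b6: preds {b3,b4}: {b0,b2,b3} ∩ {b0,b1,b4} = {b0}; idom=b0
  b7: preds {b1,b6}: {b0,b1} ∩ {b0,b6} = {b0}; idom=b0

idom(b7) = b0

Answer: b0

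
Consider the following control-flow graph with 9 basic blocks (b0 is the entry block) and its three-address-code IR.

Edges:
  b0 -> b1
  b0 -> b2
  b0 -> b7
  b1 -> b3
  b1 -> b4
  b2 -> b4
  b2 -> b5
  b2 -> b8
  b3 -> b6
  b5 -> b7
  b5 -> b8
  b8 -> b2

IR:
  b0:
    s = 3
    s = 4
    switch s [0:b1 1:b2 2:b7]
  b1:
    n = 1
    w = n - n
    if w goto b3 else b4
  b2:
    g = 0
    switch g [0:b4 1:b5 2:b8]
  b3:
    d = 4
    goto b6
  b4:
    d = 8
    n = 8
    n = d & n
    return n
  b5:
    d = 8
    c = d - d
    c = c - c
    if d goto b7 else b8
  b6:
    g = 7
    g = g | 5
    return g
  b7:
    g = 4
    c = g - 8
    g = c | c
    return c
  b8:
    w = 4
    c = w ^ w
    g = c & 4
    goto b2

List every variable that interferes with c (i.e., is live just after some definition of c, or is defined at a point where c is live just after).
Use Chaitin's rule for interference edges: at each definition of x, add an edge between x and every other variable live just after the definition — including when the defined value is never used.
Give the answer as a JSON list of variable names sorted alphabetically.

def/use:
  b0 def {s} use ∅
  b1 def {n,w} use ∅
  b2 def {g} use ∅
  b3 def {d} use ∅
  b4 def {d,n} use ∅
  b5 def {c,d} use ∅
  b6 def {g} use ∅
  b7 def {c,g} use ∅
  b8 def {c,g,w} use ∅

Liveness:
  b0 li=∅ lo=∅
  b1 li=∅ lo=∅
  b2 li=∅ lo=∅
  b3 li=∅ lo=∅
  b4 li=∅ lo=∅
  b5 li=∅ lo=∅
  b6 li=∅ lo=∅
  b7 li=∅ lo=∅
  b8 li=∅ lo=∅

Interference:
  c: {d,g}
  d: {c,n}
  g: {c}
  n: {d}
  s: ∅
  w: ∅

N(c) = ["d", "g"]

Answer: ["d", "g"]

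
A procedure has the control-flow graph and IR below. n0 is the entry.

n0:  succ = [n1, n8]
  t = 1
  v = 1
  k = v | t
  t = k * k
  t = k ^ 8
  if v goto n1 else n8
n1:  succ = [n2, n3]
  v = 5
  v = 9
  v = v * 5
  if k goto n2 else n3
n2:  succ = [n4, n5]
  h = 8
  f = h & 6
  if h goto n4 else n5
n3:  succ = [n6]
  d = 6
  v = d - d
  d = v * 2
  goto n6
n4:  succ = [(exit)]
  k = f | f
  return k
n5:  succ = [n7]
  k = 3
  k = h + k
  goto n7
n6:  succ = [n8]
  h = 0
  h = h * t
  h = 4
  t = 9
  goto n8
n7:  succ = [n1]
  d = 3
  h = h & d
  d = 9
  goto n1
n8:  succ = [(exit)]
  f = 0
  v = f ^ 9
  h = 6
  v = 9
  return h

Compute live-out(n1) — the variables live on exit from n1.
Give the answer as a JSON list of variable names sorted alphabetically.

Block summaries:
  n0: {k,t,v} / ∅
  n1: {v} / {k}
  n2: {f,h} / ∅
  n3: {d,v} / ∅
  n4: {k} / {f}
  n5: {k} / {h}
  n6: {h,t} / {t}
  n7: {d,h} / {h}
  n8: {f,h,v} / ∅

Live sets:
  n0: in=∅ out={k,t}
  n1: in={k,t} out={t}
  n2: in={t} out={f,h,t}
  n3: in={t} out={t}
  n4: in={f} out=∅
  n5: in={h,t} out={h,k,t}
  n6: in={t} out=∅
  n7: in={h,k,t} out={k,t}
  n8: in=∅ out=∅

live-out(n1) = ["t"]

Answer: ["t"]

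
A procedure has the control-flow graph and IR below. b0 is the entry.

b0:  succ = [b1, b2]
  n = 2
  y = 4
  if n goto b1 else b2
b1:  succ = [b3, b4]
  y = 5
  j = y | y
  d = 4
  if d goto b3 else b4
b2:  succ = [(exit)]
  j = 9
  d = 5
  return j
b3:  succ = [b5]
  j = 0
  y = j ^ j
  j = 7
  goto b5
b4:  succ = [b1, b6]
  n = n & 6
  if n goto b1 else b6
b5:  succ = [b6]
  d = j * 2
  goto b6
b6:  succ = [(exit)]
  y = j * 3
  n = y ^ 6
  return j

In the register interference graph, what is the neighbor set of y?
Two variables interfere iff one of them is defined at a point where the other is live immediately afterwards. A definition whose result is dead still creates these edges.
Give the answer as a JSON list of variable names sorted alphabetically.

Per-block:
  b0: {n,y} / ∅
  b1: {d,j,y} / ∅
  b2: {d,j} / ∅
  b3: {j,y} / ∅
  b4: {n} / {n}
  b5: {d} / {j}
  b6: {n,y} / {j}

Backward fixpoint:
  b0: in=∅ out={n}
  b1: in={n} out={j,n}
  b2: in=∅ out=∅
  b3: in=∅ out={j}
  b4: in={j,n} out={j,n}
  b5: in={j} out={j}
  b6: in={j} out=∅

Interference:
  d↔{j,n}
  j↔{d,n,y}
  n↔{d,j,y}
  y↔{j,n}

N(y) = ["j", "n"]

Answer: ["j", "n"]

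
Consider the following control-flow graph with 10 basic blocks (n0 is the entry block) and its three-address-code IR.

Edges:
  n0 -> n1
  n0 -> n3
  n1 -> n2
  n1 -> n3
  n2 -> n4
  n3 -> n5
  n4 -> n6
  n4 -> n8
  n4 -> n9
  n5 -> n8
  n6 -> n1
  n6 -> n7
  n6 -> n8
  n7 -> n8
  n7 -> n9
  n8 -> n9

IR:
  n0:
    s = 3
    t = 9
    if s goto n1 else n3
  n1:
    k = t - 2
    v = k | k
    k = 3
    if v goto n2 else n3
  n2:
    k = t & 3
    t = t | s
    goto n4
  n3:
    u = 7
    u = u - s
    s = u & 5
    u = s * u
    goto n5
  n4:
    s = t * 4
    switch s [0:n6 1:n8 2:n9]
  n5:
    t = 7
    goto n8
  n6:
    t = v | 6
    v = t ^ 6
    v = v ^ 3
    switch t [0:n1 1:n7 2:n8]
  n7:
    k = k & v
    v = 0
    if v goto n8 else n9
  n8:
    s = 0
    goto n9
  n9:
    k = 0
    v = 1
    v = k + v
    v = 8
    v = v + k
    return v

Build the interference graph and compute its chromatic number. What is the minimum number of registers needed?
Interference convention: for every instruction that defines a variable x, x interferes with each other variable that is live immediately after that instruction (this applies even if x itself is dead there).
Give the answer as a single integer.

Answer: 4

Working:
Block summaries:
  n0: def={s,t} ue=∅
  n1: def={k,v} ue={t}
  n2: def={k,t} ue={s,t}
  n3: def={s,u} ue={s}
  n4: def={s} ue={t}
  n5: def={t} ue=∅
  n6: def={t,v} ue={v}
  n7: def={k,v} ue={k,v}
  n8: def={s} ue=∅
  n9: def={k,v} ue=∅

Live sets:
  n0 li=∅ lo={s,t}
  n1 li={s,t} lo={s,t,v}
  n2 li={s,t,v} lo={k,t,v}
  n3 li={s} lo=∅
  n4 li={k,t,v} lo={k,s,v}
  n5 li=∅ lo=∅
  n6 li={k,s,v} lo={k,s,t,v}
  n7 li={k,v} lo=∅
  n8 li=∅ lo=∅
  n9 li=∅ lo=∅

Interference:
  k↔{s,t,v}
  s↔{k,t,u,v}
  t↔{k,s,v}
  u↔{s}
  v↔{k,s,t}

Colouring:
  lower bound: {k,s,t,v} mutually conflict ⇒ χ ≥ 4
  assign k→R1 s→R0 t→R2 u→R1 v→R3 — no edge inside a register ⇒ χ ≤ 4
  χ = 4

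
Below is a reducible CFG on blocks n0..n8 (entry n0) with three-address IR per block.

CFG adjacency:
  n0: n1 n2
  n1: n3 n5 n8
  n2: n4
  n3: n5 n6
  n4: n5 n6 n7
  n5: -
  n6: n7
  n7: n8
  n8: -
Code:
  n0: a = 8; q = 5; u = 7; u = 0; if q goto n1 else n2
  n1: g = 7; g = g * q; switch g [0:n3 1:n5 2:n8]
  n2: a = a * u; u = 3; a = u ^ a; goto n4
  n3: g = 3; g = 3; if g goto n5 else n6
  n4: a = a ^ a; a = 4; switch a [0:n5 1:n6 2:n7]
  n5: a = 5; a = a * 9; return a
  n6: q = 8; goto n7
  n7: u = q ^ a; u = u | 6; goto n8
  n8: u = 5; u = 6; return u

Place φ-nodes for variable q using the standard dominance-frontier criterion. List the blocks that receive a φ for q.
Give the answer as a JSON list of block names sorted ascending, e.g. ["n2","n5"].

Answer: ["n7", "n8"]

Analysis:
idom tree: n1←n0 n2←n0 n3←n1 n4←n2 n5←n0 n6←n0 n7←n0 n8←n0
Dom at joins:
  n5: preds {n1,n3,n4}: {n0,n1} ∩ {n0,n1,n3} ∩ {n0,n2,n4} = {n0}; idom=n0
  n6: preds {n3,n4}: {n0,n1,n3} ∩ {n0,n2,n4} = {n0}; idom=n0
  n7: preds {n4,n6}: {n0,n2,n4} ∩ {n0,n6} = {n0}; idom=n0
  n8: preds {n1,n7}: {n0,n1} ∩ {n0,n7} = {n0}; idom=n0

Frontier:
  join n5 pred n1: n1 stop@n0
  join n5 pred n3: n3→n1 stop@n0
  join n5 pred n4: n4→n2 stop@n0
  join n6 pred n3: n3→n1 stop@n0
  join n6 pred n4: n4→n2 stop@n0
  join n7 pred n4: n4→n2 stop@n0
  join n7 pred n6: n6 stop@n0
  join n8 pred n1: n1 stop@n0
  join n8 pred n7: n7 stop@n0
  n0: DF=∅
  n1: DF={n5,n6,n8}
  n2: DF={n5,n6,n7}
  n3: DF={n5,n6}
  n4: DF={n5,n6,n7}
  n5: DF=∅
  n6: DF={n7}
  n7: DF={n8}
  n8: DF=∅

φ for q: defs {n0,n6}
  DF⁺ = {n7,n8}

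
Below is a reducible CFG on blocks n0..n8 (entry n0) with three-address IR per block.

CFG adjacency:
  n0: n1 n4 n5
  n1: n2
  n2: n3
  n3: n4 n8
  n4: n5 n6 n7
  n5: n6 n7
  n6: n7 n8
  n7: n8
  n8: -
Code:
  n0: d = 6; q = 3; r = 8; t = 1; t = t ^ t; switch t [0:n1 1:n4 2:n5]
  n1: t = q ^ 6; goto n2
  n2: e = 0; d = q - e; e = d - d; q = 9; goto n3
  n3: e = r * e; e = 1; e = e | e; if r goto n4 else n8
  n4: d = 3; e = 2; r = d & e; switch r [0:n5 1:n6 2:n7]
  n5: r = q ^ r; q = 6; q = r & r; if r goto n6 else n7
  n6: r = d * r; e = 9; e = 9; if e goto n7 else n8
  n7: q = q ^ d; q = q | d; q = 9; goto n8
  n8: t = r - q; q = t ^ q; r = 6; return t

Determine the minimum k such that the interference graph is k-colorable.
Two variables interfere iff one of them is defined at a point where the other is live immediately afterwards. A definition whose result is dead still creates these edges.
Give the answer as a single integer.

Answer: 4

Analysis:
def/use:
  n0: def={d,q,r,t} ue=∅
  n1: def={t} ue={q}
  n2: def={d,e,q} ue={q}
  n3: def={e} ue={e,r}
  n4: def={d,e,r} ue=∅
  n5: def={q,r} ue={q,r}
  n6: def={e,r} ue={d,r}
  n7: def={q} ue={d,q}
  n8: def={q,r,t} ue={q,r}

Backward fixpoint:
  n0: in=∅ out={d,q,r}
  n1: in={q,r} out={q,r}
  n2: in={q,r} out={e,q,r}
  n3: in={e,q,r} out={q,r}
  n4: in={q} out={d,q,r}
  n5: in={d,q,r} out={d,q,r}
  n6: in={d,q,r} out={d,q,r}
  n7: in={d,q,r} out={q,r}
  n8: in={q,r} out=∅

Conflict graph:
  d — {e,q,r,t}
  e — {d,q,r}
  q — {d,e,r,t}
  r — {d,e,q,t}
  t — {d,q,r}

Chromatic number:
  {d,e,q,r} pairwise interfere (4-clique) ⇒ χ ≥ 4
  4-colouring: c0={d}  c1={q}  c2={r}  c3={e,t}
  χ = 4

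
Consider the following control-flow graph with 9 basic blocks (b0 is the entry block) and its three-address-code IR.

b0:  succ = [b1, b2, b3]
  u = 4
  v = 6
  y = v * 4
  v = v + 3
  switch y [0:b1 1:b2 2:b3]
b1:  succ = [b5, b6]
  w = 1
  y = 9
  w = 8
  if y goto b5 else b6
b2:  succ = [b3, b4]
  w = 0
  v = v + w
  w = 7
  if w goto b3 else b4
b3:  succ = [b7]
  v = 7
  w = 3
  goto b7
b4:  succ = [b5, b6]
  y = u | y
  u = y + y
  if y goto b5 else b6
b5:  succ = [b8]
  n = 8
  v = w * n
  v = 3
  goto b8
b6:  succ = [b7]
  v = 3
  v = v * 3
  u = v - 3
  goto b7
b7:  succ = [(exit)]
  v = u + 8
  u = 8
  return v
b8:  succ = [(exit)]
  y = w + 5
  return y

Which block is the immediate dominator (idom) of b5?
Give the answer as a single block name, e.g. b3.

Answer: b0

Analysis:
idom tree: b1←b0 b2←b0 b3←b0 b4←b2 b5←b0 b6←b0 b7←b0 b8←b5
Join-block Dom:
  b3: preds {b0,b2}: {b0} ∩ {b0,b2} = {b0}; idom=b0
  b5: preds {b1,b4}: {b0,b1} ∩ {b0,b2,b4} = {b0}; idom=b0
  b6: preds {b1,b4}: {b0,b1} ∩ {b0,b2,b4} = {b0}; idom=b0
  b7: preds {b3,b6}: {b0,b3} ∩ {b0,b6} = {b0}; idom=b0

idom(b5) = b0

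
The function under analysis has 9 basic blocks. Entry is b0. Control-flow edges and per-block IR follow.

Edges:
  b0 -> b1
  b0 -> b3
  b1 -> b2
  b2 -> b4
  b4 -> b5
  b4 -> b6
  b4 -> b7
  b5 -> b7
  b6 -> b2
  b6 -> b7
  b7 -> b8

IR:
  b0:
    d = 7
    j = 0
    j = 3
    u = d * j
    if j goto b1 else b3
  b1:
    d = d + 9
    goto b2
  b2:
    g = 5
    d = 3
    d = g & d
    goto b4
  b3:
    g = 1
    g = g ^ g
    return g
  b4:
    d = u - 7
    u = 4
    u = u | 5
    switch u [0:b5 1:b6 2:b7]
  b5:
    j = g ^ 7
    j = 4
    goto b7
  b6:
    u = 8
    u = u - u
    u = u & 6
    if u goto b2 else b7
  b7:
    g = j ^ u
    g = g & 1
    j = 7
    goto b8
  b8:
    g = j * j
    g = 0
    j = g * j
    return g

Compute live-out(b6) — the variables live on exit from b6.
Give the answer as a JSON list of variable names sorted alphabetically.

def/use:
  b0: def={d,j,u} ue=∅
  b1: def={d} ue={d}
  b2: def={d,g} ue=∅
  b3: def={g} ue=∅
  b4: def={d,u} ue={u}
  b5: def={j} ue={g}
  b6: def={u} ue=∅
  b7: def={g,j} ue={j,u}
  b8: def={g,j} ue={j}

Liveness:
  b0: in=∅ out={d,j,u}
  b1: in={d,j,u} out={j,u}
  b2: in={j,u} out={g,j,u}
  b3: in=∅ out=∅
  b4: in={g,j,u} out={g,j,u}
  b5: in={g,u} out={j,u}
  b6: in={j} out={j,u}
  b7: in={j,u} out={j}
  b8: in={j} out=∅

live-out(b6) = ["j", "u"]

Answer: ["j", "u"]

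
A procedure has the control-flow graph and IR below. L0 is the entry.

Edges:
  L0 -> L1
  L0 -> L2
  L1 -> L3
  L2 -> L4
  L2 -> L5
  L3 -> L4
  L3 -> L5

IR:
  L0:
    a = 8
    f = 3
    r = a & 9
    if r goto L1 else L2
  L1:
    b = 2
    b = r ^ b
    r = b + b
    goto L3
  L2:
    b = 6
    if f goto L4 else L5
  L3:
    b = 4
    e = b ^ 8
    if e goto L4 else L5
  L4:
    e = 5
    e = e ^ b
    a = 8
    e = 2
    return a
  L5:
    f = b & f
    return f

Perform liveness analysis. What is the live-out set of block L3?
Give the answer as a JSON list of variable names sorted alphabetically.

Per-block:
  L0: def={a,f,r} ue=∅
  L1: def={b,r} ue={r}
  L2: def={b} ue={f}
  L3: def={b,e} ue=∅
  L4: def={a,e} ue={b}
  L5: def={f} ue={b,f}

Backward fixpoint:
  L0: in=∅ out={f,r}
  L1: in={f,r} out={f}
  L2: in={f} out={b,f}
  L3: in={f} out={b,f}
  L4: in={b} out=∅
  L5: in={b,f} out=∅

live-out(L3) = ["b", "f"]

Answer: ["b", "f"]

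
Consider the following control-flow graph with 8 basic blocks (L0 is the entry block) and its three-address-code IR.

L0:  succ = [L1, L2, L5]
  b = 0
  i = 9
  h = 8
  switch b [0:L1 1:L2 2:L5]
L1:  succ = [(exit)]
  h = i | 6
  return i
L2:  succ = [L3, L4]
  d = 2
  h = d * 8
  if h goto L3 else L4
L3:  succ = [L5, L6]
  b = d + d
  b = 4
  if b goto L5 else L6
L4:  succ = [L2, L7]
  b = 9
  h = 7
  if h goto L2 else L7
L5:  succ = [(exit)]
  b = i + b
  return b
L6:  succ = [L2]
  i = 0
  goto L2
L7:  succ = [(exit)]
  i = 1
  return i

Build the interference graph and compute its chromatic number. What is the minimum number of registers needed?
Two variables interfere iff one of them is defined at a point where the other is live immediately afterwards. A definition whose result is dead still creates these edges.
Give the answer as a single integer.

Answer: 3

Working:
Block summaries:
  L0: def={b,h,i} ue=∅
  L1: def={h} ue={i}
  L2: def={d,h} ue=∅
  L3: def={b} ue={d}
  L4: def={b,h} ue=∅
  L5: def={b} ue={b,i}
  L6: def={i} ue=∅
  L7: def={i} ue=∅

Live sets:
  live L0: ∅→{b,i}
  live L1: {i}→∅
  live L2: {i}→{d,i}
  live L3: {d,i}→{b,i}
  live L4: {i}→{i}
  live L5: {b,i}→∅
  live L6: ∅→{i}
  live L7: ∅→∅

Interfere edges:
  b: {h,i}
  d: {h,i}
  h: {b,d,i}
  i: {b,d,h}

Colouring:
  lower bound: {b,h,i} mutually conflict ⇒ χ ≥ 3
  assign b→c2 d→c2 h→c0 i→c1 — no edge inside a register ⇒ χ ≤ 3
  χ = 3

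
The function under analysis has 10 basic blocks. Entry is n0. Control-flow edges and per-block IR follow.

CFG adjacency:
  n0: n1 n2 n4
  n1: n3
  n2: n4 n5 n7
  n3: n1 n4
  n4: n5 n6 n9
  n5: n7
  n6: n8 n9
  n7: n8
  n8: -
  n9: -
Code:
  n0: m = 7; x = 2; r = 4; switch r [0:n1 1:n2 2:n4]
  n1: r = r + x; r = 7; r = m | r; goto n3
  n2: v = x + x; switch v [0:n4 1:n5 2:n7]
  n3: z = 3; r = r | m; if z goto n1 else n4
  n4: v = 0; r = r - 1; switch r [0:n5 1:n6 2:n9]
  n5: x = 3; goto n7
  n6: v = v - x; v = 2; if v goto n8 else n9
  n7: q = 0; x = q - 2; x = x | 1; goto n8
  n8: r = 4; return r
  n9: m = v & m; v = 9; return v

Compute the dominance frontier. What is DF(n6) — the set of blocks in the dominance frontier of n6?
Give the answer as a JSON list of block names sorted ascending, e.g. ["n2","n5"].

idom tree: n1←n0 n2←n0 n3←n1 n4←n0 n5←n0 n6←n4 n7←n0 n8←n0 n9←n4
Dom∩ at merges:
  n1: preds {n0,n3}: {n0} ∩ {n0,n1,n3} = {n0}; idom=n0
  n4: preds {n0,n2,n3}: {n0} ∩ {n0,n2} ∩ {n0,n1,n3} = {n0}; idom=n0
  n5: preds {n2,n4}: {n0,n2} ∩ {n0,n4} = {n0}; idom=n0
  n7: preds {n2,n5}: {n0,n2} ∩ {n0,n5} = {n0}; idom=n0
  n8: preds {n6,n7}: {n0,n4,n6} ∩ {n0,n7} = {n0}; idom=n0
  n9: preds {n4,n6}: {n0,n4} ∩ {n0,n4,n6} = {n0,n4}; idom=n4

DF walk-up:
  n1←n0: walk · to n0
  n1←n3: walk n3→n1 to n0
  n4←n0: walk · to n0
  n4←n2: walk n2 to n0
  n4←n3: walk n3→n1 to n0
  n5←n2: walk n2 to n0
  n5←n4: walk n4 to n0
  n7←n2: walk n2 to n0
  n7←n5: walk n5 to n0
  n8←n6: walk n6→n4 to n0
  n8←n7: walk n7 to n0
  n9←n4: walk · to n4
  n9←n6: walk n6 to n4
  DF(n0)=∅
  DF(n1)={n1,n4}
  DF(n2)={n4,n5,n7}
  DF(n3)={n1,n4}
  DF(n4)={n5,n8}
  DF(n5)={n7}
  DF(n6)={n8,n9}
  DF(n7)={n8}
  DF(n8)=∅
  DF(n9)=∅

DF(n6) = ["n8", "n9"]

Answer: ["n8", "n9"]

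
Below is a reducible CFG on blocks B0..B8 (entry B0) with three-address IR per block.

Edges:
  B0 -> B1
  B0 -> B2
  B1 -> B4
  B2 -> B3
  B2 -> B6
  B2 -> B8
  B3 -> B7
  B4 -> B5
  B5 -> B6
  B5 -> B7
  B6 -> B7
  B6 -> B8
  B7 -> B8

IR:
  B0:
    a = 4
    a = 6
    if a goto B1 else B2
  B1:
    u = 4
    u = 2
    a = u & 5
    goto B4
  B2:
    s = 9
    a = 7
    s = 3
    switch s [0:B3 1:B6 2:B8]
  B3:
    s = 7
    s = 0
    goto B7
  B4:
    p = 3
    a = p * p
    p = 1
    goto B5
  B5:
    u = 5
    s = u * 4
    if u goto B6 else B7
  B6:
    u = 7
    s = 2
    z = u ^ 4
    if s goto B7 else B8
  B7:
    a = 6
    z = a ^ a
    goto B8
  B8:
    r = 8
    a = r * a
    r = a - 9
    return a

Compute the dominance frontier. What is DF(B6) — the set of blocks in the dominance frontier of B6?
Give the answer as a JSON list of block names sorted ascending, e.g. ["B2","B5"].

Answer: ["B7", "B8"]

Derivation:
idom tree: B1←B0 B2←B0 B3←B2 B4←B1 B5←B4 B6←B0 B7←B0 B8←B0
Dom∩ at merges:
  B6: preds {B2,B5}: {B0,B2} ∩ {B0,B1,B4,B5} = {B0}; idom=B0
  B7: preds {B3,B5,B6}: {B0,B2,B3} ∩ {B0,B1,B4,B5} ∩ {B0,B6} = {B0}; idom=B0
  B8: preds {B2,B6,B7}: {B0,B2} ∩ {B0,B6} ∩ {B0,B7} = {B0}; idom=B0

Frontier:
  B6←B2: walk B2 to B0
  B6←B5: walk B5→B4→B1 to B0
  B7←B3: walk B3→B2 to B0
  B7←B5: walk B5→B4→B1 to B0
  B7←B6: walk B6 to B0
  B8←B2: walk B2 to B0
  B8←B6: walk B6 to B0
  B8←B7: walk B7 to B0
  B0: DF=∅
  B1: DF={B6,B7}
  B2: DF={B6,B7,B8}
  B3: DF={B7}
  B4: DF={B6,B7}
  B5: DF={B6,B7}
  B6: DF={B7,B8}
  B7: DF={B8}
  B8: DF=∅

DF(B6) = ["B7", "B8"]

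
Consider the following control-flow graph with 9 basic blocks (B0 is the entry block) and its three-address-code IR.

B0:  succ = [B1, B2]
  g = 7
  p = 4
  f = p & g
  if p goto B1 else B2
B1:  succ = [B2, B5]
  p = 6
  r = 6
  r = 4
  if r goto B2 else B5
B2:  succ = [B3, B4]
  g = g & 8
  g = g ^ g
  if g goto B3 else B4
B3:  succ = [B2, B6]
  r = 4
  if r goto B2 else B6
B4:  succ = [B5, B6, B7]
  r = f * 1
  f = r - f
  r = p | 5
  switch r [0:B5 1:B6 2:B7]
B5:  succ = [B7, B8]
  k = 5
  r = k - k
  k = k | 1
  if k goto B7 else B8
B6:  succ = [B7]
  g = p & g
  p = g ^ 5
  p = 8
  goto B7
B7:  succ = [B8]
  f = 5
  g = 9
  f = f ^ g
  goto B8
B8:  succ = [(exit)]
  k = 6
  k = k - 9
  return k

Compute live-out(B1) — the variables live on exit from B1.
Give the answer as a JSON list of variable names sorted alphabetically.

Block summaries:
  B0: {f,g,p} / ∅
  B1: {p,r} / ∅
  B2: {g} / {g}
  B3: {r} / ∅
  B4: {f,r} / {f,p}
  B5: {k,r} / ∅
  B6: {g,p} / {g,p}
  B7: {f,g} / ∅
  B8: {k} / ∅

Liveness:
  B0 li=∅ lo={f,g,p}
  B1 li={f,g} lo={f,g,p}
  B2 li={f,g,p} lo={f,g,p}
  B3 li={f,g,p} lo={f,g,p}
  B4 li={f,g,p} lo={g,p}
  B5 li=∅ lo=∅
  B6 li={g,p} lo=∅
  B7 li=∅ lo=∅
  B8 li=∅ lo=∅

live-out(B1) = ["f", "g", "p"]

Answer: ["f", "g", "p"]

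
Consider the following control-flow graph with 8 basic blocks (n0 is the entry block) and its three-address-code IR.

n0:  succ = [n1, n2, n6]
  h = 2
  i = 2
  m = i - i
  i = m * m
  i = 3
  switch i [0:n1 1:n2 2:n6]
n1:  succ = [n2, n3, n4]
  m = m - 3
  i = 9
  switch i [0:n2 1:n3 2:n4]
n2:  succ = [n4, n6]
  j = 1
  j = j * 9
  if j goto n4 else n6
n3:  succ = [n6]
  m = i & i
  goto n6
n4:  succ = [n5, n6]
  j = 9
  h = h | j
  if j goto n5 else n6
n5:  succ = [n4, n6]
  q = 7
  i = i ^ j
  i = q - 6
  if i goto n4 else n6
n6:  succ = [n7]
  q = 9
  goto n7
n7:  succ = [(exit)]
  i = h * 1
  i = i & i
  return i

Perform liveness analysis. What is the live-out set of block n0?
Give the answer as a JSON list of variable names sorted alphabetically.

def/use:
  n0: {h,i,m} / ∅
  n1: {i,m} / {m}
  n2: {j} / ∅
  n3: {m} / {i}
  n4: {h,j} / {h}
  n5: {i,q} / {i,j}
  n6: {q} / ∅
  n7: {i} / {h}

Liveness:
  n0: in=∅ out={h,i,m}
  n1: in={h,m} out={h,i}
  n2: in={h,i} out={h,i}
  n3: in={h,i} out={h}
  n4: in={h,i} out={h,i,j}
  n5: in={h,i,j} out={h,i}
  n6: in={h} out={h}
  n7: in={h} out=∅

live-out(n0) = ["h", "i", "m"]

Answer: ["h", "i", "m"]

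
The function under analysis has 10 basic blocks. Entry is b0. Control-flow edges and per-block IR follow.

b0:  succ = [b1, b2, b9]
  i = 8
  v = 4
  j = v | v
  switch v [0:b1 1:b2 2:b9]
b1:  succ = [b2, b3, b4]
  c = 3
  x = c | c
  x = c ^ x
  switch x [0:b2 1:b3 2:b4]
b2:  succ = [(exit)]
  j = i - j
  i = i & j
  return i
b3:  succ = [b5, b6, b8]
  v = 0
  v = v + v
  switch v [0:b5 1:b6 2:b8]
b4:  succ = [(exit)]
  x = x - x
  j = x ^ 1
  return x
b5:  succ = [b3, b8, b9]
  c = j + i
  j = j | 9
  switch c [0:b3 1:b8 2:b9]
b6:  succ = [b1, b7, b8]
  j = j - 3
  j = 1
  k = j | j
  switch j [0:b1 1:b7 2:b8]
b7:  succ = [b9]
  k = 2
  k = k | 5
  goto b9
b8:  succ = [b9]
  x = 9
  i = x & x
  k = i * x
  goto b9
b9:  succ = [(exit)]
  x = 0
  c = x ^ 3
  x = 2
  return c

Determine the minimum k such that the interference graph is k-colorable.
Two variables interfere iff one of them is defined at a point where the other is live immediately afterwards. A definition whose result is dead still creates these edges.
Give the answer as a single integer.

Answer: 4

Working:
Block summaries:
  b0: def={i,j,v} ue=∅
  b1: def={c,x} ue=∅
  b2: def={i,j} ue={i,j}
  b3: def={v} ue=∅
  b4: def={j,x} ue={x}
  b5: def={c,j} ue={i,j}
  b6: def={j,k} ue={j}
  b7: def={k} ue=∅
  b8: def={i,k,x} ue=∅
  b9: def={c,x} ue=∅

Liveness:
  live b0: ∅→{i,j}
  live b1: {i,j}→{i,j,x}
  live b2: {i,j}→∅
  live b3: {i,j}→{i,j}
  live b4: {x}→∅
  live b5: {i,j}→{i,j}
  live b6: {i,j}→{i,j}
  live b7: ∅→∅
  live b8: ∅→∅
  live b9: ∅→∅

Conflict graph:
  c: {i,j,x}
  i: {c,j,k,v,x}
  j: {c,i,k,v,x}
  k: {i,j}
  v: {i,j}
  x: {c,i,j}

Chromatic number:
  clique {c,i,j,x} ⇒ need ≥ 4
  4-colouring: r0={i}  r1={j}  r2={c,k,v}  r3={x}
  χ = 4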